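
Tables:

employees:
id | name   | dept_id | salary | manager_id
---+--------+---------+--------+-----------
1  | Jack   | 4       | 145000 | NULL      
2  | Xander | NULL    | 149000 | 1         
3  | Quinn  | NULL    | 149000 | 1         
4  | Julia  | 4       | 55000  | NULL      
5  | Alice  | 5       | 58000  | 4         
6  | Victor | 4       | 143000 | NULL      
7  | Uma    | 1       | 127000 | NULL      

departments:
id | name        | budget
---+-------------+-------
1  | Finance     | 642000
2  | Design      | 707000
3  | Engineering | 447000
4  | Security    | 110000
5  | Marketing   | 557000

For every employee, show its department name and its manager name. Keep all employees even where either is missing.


Two LEFT JOINs from the same base table employees: one to departments via dept_id, one to employees itself via manager_id. Both are LEFT so every employee is preserved.
Match against departments:
  - employee 1 (Jack): dept_id=4 -> matches Security
  - employee 2 (Xander): dept_id=NULL, no match -> kept with NULL
  - employee 3 (Quinn): dept_id=NULL, no match -> kept with NULL
  - employee 4 (Julia): dept_id=4 -> matches Security
  - employee 5 (Alice): dept_id=5 -> matches Marketing
  - employee 6 (Victor): dept_id=4 -> matches Security
  - employee 7 (Uma): dept_id=1 -> matches Finance
Match against employees (self):
  - employee 1 (Jack): manager_id=NULL -> NULL
  - employee 2 (Xander): manager_id=1 -> Jack
  - employee 3 (Quinn): manager_id=1 -> Jack
  - employee 4 (Julia): manager_id=NULL -> NULL
  - employee 5 (Alice): manager_id=4 -> Julia
  - employee 6 (Victor): manager_id=NULL -> NULL
  - employee 7 (Uma): manager_id=NULL -> NULL

SQL:
SELECT a.name, b.name AS department, c.name AS manager
FROM employees a
LEFT JOIN departments b ON a.dept_id = b.id
LEFT JOIN employees c ON a.manager_id = c.id

Result:
name   | department | manager
-------+------------+--------
Jack   | Security   | NULL   
Xander | NULL       | Jack   
Quinn  | NULL       | Jack   
Julia  | Security   | NULL   
Alice  | Marketing  | Julia  
Victor | Security   | NULL   
Uma    | Finance    | NULL   


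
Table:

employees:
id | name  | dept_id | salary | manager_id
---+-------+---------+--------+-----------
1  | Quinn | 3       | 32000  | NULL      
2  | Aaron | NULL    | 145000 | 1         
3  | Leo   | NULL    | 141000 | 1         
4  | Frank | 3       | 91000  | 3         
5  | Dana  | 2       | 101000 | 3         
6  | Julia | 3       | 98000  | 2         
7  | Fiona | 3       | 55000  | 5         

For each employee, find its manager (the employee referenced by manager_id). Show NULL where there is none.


This is a self-join: employees is joined to a second copy of itself, matching each row's manager_id to another row's id. Use LEFT JOIN so rows with manager_id=NULL are kept.
  - employee 1 (Quinn): manager_id=NULL -> NULL
  - employee 2 (Aaron): manager_id=1 -> Quinn
  - employee 3 (Leo): manager_id=1 -> Quinn
  - employee 4 (Frank): manager_id=3 -> Leo
  - employee 5 (Dana): manager_id=3 -> Leo
  - employee 6 (Julia): manager_id=2 -> Aaron
  - employee 7 (Fiona): manager_id=5 -> Dana

SQL:
SELECT a.name AS item, b.name AS manager
FROM employees a
LEFT JOIN employees b ON a.manager_id = b.id

Result:
item  | manager
------+--------
Quinn | NULL   
Aaron | Quinn  
Leo   | Quinn  
Frank | Leo    
Dana  | Leo    
Julia | Aaron  
Fiona | Dana   


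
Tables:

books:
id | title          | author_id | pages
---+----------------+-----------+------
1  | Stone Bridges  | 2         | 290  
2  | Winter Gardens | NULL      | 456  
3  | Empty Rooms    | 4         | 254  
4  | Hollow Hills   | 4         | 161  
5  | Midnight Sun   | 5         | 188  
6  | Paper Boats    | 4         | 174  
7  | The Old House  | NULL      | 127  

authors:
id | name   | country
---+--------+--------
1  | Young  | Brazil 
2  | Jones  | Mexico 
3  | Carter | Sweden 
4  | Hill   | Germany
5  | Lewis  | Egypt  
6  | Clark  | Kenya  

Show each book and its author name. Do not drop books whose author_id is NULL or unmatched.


LEFT JOIN keeps every row from books (the left table); where author_id has no match in authors, the author columns become NULL. Walk through each book:
  - book 1 (Stone Bridges): author_id=2 -> matches Jones
  - book 2 (Winter Gardens): author_id=NULL, no match -> kept with NULL
  - book 3 (Empty Rooms): author_id=4 -> matches Hill
  - book 4 (Hollow Hills): author_id=4 -> matches Hill
  - book 5 (Midnight Sun): author_id=5 -> matches Lewis
  - book 6 (Paper Boats): author_id=4 -> matches Hill
  - book 7 (The Old House): author_id=NULL, no match -> kept with NULL
All 7 rows appear; 2 have NULL author.

SQL:
SELECT a.title, b.name AS author
FROM books a
LEFT JOIN authors b ON a.author_id = b.id

Result:
title          | author
---------------+-------
Stone Bridges  | Jones 
Winter Gardens | NULL  
Empty Rooms    | Hill  
Hollow Hills   | Hill  
Midnight Sun   | Lewis 
Paper Boats    | Hill  
The Old House  | NULL  


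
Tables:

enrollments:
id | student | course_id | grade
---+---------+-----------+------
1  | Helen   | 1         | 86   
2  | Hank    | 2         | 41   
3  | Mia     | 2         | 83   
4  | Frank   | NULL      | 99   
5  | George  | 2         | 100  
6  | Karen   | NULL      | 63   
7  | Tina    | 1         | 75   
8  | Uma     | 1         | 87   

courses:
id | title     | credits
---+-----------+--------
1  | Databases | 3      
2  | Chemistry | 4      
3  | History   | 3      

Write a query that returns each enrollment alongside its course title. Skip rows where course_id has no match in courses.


INNER JOIN keeps only enrollments rows whose course_id matches an id in courses. Walk through each enrollment:
  - enrollment 1 (Helen): course_id=1 -> matches Databases
  - enrollment 2 (Hank): course_id=2 -> matches Chemistry
  - enrollment 3 (Mia): course_id=2 -> matches Chemistry
  - enrollment 4 (Frank): course_id=NULL, no match -> dropped
  - enrollment 5 (George): course_id=2 -> matches Chemistry
  - enrollment 6 (Karen): course_id=NULL, no match -> dropped
  - enrollment 7 (Tina): course_id=1 -> matches Databases
  - enrollment 8 (Uma): course_id=1 -> matches Databases
So 2 of 8 rows are dropped.

SQL:
SELECT a.student, b.title AS course
FROM enrollments a
INNER JOIN courses b ON a.course_id = b.id

Result:
student | course   
--------+----------
Helen   | Databases
Hank    | Chemistry
Mia     | Chemistry
George  | Chemistry
Tina    | Databases
Uma     | Databases


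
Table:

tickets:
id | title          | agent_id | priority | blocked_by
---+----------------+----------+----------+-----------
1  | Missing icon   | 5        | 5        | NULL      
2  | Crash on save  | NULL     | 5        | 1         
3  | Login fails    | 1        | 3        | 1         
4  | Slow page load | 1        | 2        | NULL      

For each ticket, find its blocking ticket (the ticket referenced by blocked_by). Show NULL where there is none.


This is a self-join: tickets is joined to a second copy of itself, matching each row's blocked_by to another row's id. Use LEFT JOIN so rows with blocked_by=NULL are kept.
  - ticket 1 (Missing icon): blocked_by=NULL -> NULL
  - ticket 2 (Crash on save): blocked_by=1 -> Missing icon
  - ticket 3 (Login fails): blocked_by=1 -> Missing icon
  - ticket 4 (Slow page load): blocked_by=NULL -> NULL

SQL:
SELECT a.title AS item, b.title AS blocked_by
FROM tickets a
LEFT JOIN tickets b ON a.blocked_by = b.id

Result:
item           | blocked_by  
---------------+-------------
Missing icon   | NULL        
Crash on save  | Missing icon
Login fails    | Missing icon
Slow page load | NULL        


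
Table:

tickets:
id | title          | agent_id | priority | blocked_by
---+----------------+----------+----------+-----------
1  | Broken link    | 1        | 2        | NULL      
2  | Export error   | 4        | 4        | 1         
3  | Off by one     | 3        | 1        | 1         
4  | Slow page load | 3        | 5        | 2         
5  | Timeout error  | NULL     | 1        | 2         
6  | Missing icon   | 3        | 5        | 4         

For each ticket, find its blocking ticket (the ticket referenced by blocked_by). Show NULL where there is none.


This is a self-join: tickets is joined to a second copy of itself, matching each row's blocked_by to another row's id. Use LEFT JOIN so rows with blocked_by=NULL are kept.
  - ticket 1 (Broken link): blocked_by=NULL -> NULL
  - ticket 2 (Export error): blocked_by=1 -> Broken link
  - ticket 3 (Off by one): blocked_by=1 -> Broken link
  - ticket 4 (Slow page load): blocked_by=2 -> Export error
  - ticket 5 (Timeout error): blocked_by=2 -> Export error
  - ticket 6 (Missing icon): blocked_by=4 -> Slow page load

SQL:
SELECT a.title AS item, b.title AS blocked_by
FROM tickets a
LEFT JOIN tickets b ON a.blocked_by = b.id

Result:
item           | blocked_by    
---------------+---------------
Broken link    | NULL          
Export error   | Broken link   
Off by one     | Broken link   
Slow page load | Export error  
Timeout error  | Export error  
Missing icon   | Slow page load


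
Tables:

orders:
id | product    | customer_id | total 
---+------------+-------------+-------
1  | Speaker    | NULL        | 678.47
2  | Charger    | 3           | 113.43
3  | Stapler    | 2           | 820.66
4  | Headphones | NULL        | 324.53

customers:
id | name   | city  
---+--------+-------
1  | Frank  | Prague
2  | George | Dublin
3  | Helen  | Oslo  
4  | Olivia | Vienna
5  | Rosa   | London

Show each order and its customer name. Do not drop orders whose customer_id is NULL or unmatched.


LEFT JOIN keeps every row from orders (the left table); where customer_id has no match in customers, the customer columns become NULL. Walk through each order:
  - order 1 (Speaker): customer_id=NULL, no match -> kept with NULL
  - order 2 (Charger): customer_id=3 -> matches Helen
  - order 3 (Stapler): customer_id=2 -> matches George
  - order 4 (Headphones): customer_id=NULL, no match -> kept with NULL
All 4 rows appear; 2 have NULL customer.

SQL:
SELECT a.product, b.name AS customer
FROM orders a
LEFT JOIN customers b ON a.customer_id = b.id

Result:
product    | customer
-----------+---------
Speaker    | NULL    
Charger    | Helen   
Stapler    | George  
Headphones | NULL    


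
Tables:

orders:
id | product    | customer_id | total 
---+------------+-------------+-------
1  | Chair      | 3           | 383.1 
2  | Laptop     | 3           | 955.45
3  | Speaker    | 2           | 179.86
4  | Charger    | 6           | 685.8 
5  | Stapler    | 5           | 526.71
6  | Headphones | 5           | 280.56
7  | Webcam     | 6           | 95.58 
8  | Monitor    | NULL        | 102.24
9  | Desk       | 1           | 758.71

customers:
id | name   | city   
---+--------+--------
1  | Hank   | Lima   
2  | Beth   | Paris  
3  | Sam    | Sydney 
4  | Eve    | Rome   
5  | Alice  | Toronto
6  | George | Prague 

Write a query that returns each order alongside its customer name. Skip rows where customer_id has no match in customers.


INNER JOIN keeps only orders rows whose customer_id matches an id in customers. Walk through each order:
  - order 1 (Chair): customer_id=3 -> matches Sam
  - order 2 (Laptop): customer_id=3 -> matches Sam
  - order 3 (Speaker): customer_id=2 -> matches Beth
  - order 4 (Charger): customer_id=6 -> matches George
  - order 5 (Stapler): customer_id=5 -> matches Alice
  - order 6 (Headphones): customer_id=5 -> matches Alice
  - order 7 (Webcam): customer_id=6 -> matches George
  - order 8 (Monitor): customer_id=NULL, no match -> dropped
  - order 9 (Desk): customer_id=1 -> matches Hank
So 1 of 9 rows is dropped.

SQL:
SELECT a.product, b.name AS customer
FROM orders a
INNER JOIN customers b ON a.customer_id = b.id

Result:
product    | customer
-----------+---------
Chair      | Sam     
Laptop     | Sam     
Speaker    | Beth    
Charger    | George  
Stapler    | Alice   
Headphones | Alice   
Webcam     | George  
Desk       | Hank    


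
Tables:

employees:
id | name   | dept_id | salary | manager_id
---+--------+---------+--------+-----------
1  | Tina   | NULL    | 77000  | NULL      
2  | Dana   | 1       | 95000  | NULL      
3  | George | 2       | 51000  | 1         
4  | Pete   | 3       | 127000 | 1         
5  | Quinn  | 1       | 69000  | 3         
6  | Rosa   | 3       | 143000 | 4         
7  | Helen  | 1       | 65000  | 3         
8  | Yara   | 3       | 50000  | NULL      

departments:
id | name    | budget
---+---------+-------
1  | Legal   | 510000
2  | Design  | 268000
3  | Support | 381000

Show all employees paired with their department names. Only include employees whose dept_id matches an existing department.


INNER JOIN keeps only employees rows whose dept_id matches an id in departments. Walk through each employee:
  - employee 1 (Tina): dept_id=NULL, no match -> dropped
  - employee 2 (Dana): dept_id=1 -> matches Legal
  - employee 3 (George): dept_id=2 -> matches Design
  - employee 4 (Pete): dept_id=3 -> matches Support
  - employee 5 (Quinn): dept_id=1 -> matches Legal
  - employee 6 (Rosa): dept_id=3 -> matches Support
  - employee 7 (Helen): dept_id=1 -> matches Legal
  - employee 8 (Yara): dept_id=3 -> matches Support
So 1 of 8 rows is dropped.

SQL:
SELECT a.name, b.name AS department
FROM employees a
INNER JOIN departments b ON a.dept_id = b.id

Result:
name   | department
-------+-----------
Dana   | Legal     
George | Design    
Pete   | Support   
Quinn  | Legal     
Rosa   | Support   
Helen  | Legal     
Yara   | Support   


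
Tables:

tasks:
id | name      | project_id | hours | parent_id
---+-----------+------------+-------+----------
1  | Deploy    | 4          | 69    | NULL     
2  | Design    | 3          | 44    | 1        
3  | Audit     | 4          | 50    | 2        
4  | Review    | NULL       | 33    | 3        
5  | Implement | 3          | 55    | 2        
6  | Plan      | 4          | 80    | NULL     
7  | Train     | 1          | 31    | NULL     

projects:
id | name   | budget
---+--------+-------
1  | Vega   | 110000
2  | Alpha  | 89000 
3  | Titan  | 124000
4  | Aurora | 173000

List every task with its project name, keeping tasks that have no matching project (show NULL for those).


LEFT JOIN keeps every row from tasks (the left table); where project_id has no match in projects, the project columns become NULL. Walk through each task:
  - task 1 (Deploy): project_id=4 -> matches Aurora
  - task 2 (Design): project_id=3 -> matches Titan
  - task 3 (Audit): project_id=4 -> matches Aurora
  - task 4 (Review): project_id=NULL, no match -> kept with NULL
  - task 5 (Implement): project_id=3 -> matches Titan
  - task 6 (Plan): project_id=4 -> matches Aurora
  - task 7 (Train): project_id=1 -> matches Vega
All 7 rows appear; 1 has NULL project.

SQL:
SELECT a.name, b.name AS project
FROM tasks a
LEFT JOIN projects b ON a.project_id = b.id

Result:
name      | project
----------+--------
Deploy    | Aurora 
Design    | Titan  
Audit     | Aurora 
Review    | NULL   
Implement | Titan  
Plan      | Aurora 
Train     | Vega   


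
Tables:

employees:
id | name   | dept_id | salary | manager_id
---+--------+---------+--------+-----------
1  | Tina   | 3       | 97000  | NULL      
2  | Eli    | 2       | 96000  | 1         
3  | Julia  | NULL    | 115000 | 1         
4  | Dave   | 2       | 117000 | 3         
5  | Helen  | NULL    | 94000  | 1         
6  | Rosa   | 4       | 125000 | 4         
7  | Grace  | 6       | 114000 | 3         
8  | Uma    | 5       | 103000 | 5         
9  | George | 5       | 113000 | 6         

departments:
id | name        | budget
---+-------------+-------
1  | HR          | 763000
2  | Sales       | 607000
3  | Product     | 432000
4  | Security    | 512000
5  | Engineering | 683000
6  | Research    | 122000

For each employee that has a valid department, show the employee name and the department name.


INNER JOIN keeps only employees rows whose dept_id matches an id in departments. Walk through each employee:
  - employee 1 (Tina): dept_id=3 -> matches Product
  - employee 2 (Eli): dept_id=2 -> matches Sales
  - employee 3 (Julia): dept_id=NULL, no match -> dropped
  - employee 4 (Dave): dept_id=2 -> matches Sales
  - employee 5 (Helen): dept_id=NULL, no match -> dropped
  - employee 6 (Rosa): dept_id=4 -> matches Security
  - employee 7 (Grace): dept_id=6 -> matches Research
  - employee 8 (Uma): dept_id=5 -> matches Engineering
  - employee 9 (George): dept_id=5 -> matches Engineering
So 2 of 9 rows are dropped.

SQL:
SELECT a.name, b.name AS department
FROM employees a
INNER JOIN departments b ON a.dept_id = b.id

Result:
name   | department 
-------+------------
Tina   | Product    
Eli    | Sales      
Dave   | Sales      
Rosa   | Security   
Grace  | Research   
Uma    | Engineering
George | Engineering


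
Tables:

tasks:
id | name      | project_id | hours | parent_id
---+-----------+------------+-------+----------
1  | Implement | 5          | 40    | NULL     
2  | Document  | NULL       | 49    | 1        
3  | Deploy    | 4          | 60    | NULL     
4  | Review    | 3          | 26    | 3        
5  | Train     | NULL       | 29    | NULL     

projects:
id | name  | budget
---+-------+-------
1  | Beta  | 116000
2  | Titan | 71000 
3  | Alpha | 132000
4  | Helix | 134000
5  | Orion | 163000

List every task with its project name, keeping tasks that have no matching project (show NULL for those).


LEFT JOIN keeps every row from tasks (the left table); where project_id has no match in projects, the project columns become NULL. Walk through each task:
  - task 1 (Implement): project_id=5 -> matches Orion
  - task 2 (Document): project_id=NULL, no match -> kept with NULL
  - task 3 (Deploy): project_id=4 -> matches Helix
  - task 4 (Review): project_id=3 -> matches Alpha
  - task 5 (Train): project_id=NULL, no match -> kept with NULL
All 5 rows appear; 2 have NULL project.

SQL:
SELECT a.name, b.name AS project
FROM tasks a
LEFT JOIN projects b ON a.project_id = b.id

Result:
name      | project
----------+--------
Implement | Orion  
Document  | NULL   
Deploy    | Helix  
Review    | Alpha  
Train     | NULL   


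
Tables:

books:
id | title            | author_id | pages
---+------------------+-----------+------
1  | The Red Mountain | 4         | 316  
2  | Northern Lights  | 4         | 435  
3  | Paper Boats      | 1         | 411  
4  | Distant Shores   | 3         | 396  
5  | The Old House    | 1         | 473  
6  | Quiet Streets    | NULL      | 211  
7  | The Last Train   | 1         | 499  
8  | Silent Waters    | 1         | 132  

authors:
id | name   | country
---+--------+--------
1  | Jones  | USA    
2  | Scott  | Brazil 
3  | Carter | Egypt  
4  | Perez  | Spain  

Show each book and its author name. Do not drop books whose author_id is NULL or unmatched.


LEFT JOIN keeps every row from books (the left table); where author_id has no match in authors, the author columns become NULL. Walk through each book:
  - book 1 (The Red Mountain): author_id=4 -> matches Perez
  - book 2 (Northern Lights): author_id=4 -> matches Perez
  - book 3 (Paper Boats): author_id=1 -> matches Jones
  - book 4 (Distant Shores): author_id=3 -> matches Carter
  - book 5 (The Old House): author_id=1 -> matches Jones
  - book 6 (Quiet Streets): author_id=NULL, no match -> kept with NULL
  - book 7 (The Last Train): author_id=1 -> matches Jones
  - book 8 (Silent Waters): author_id=1 -> matches Jones
All 8 rows appear; 1 has NULL author.

SQL:
SELECT a.title, b.name AS author
FROM books a
LEFT JOIN authors b ON a.author_id = b.id

Result:
title            | author
-----------------+-------
The Red Mountain | Perez 
Northern Lights  | Perez 
Paper Boats      | Jones 
Distant Shores   | Carter
The Old House    | Jones 
Quiet Streets    | NULL  
The Last Train   | Jones 
Silent Waters    | Jones 


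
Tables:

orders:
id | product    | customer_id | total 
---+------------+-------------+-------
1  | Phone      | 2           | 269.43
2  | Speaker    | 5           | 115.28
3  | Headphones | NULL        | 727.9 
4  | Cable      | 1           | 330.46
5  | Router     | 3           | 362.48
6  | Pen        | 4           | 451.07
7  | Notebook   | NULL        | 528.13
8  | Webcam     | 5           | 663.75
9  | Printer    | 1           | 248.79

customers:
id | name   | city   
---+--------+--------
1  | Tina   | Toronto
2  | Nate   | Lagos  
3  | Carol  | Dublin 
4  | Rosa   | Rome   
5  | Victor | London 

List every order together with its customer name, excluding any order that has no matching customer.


INNER JOIN keeps only orders rows whose customer_id matches an id in customers. Walk through each order:
  - order 1 (Phone): customer_id=2 -> matches Nate
  - order 2 (Speaker): customer_id=5 -> matches Victor
  - order 3 (Headphones): customer_id=NULL, no match -> dropped
  - order 4 (Cable): customer_id=1 -> matches Tina
  - order 5 (Router): customer_id=3 -> matches Carol
  - order 6 (Pen): customer_id=4 -> matches Rosa
  - order 7 (Notebook): customer_id=NULL, no match -> dropped
  - order 8 (Webcam): customer_id=5 -> matches Victor
  - order 9 (Printer): customer_id=1 -> matches Tina
So 2 of 9 rows are dropped.

SQL:
SELECT a.product, b.name AS customer
FROM orders a
INNER JOIN customers b ON a.customer_id = b.id

Result:
product | customer
--------+---------
Phone   | Nate    
Speaker | Victor  
Cable   | Tina    
Router  | Carol   
Pen     | Rosa    
Webcam  | Victor  
Printer | Tina    


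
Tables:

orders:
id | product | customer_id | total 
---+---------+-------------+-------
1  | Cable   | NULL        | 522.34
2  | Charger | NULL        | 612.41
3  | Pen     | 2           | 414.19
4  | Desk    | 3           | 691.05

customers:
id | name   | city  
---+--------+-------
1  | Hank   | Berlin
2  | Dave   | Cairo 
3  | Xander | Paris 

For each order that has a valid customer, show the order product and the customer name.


INNER JOIN keeps only orders rows whose customer_id matches an id in customers. Walk through each order:
  - order 1 (Cable): customer_id=NULL, no match -> dropped
  - order 2 (Charger): customer_id=NULL, no match -> dropped
  - order 3 (Pen): customer_id=2 -> matches Dave
  - order 4 (Desk): customer_id=3 -> matches Xander
So 2 of 4 rows are dropped.

SQL:
SELECT a.product, b.name AS customer
FROM orders a
INNER JOIN customers b ON a.customer_id = b.id

Result:
product | customer
--------+---------
Pen     | Dave    
Desk    | Xander  


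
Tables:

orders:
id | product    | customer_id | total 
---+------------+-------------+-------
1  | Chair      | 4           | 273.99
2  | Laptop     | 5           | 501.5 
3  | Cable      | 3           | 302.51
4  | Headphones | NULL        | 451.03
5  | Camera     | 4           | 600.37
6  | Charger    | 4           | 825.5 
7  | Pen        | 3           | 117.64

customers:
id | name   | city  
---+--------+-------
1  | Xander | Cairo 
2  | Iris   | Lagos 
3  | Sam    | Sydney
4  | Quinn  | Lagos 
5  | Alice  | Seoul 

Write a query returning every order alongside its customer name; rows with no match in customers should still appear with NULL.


LEFT JOIN keeps every row from orders (the left table); where customer_id has no match in customers, the customer columns become NULL. Walk through each order:
  - order 1 (Chair): customer_id=4 -> matches Quinn
  - order 2 (Laptop): customer_id=5 -> matches Alice
  - order 3 (Cable): customer_id=3 -> matches Sam
  - order 4 (Headphones): customer_id=NULL, no match -> kept with NULL
  - order 5 (Camera): customer_id=4 -> matches Quinn
  - order 6 (Charger): customer_id=4 -> matches Quinn
  - order 7 (Pen): customer_id=3 -> matches Sam
All 7 rows appear; 1 has NULL customer.

SQL:
SELECT a.product, b.name AS customer
FROM orders a
LEFT JOIN customers b ON a.customer_id = b.id

Result:
product    | customer
-----------+---------
Chair      | Quinn   
Laptop     | Alice   
Cable      | Sam     
Headphones | NULL    
Camera     | Quinn   
Charger    | Quinn   
Pen        | Sam     


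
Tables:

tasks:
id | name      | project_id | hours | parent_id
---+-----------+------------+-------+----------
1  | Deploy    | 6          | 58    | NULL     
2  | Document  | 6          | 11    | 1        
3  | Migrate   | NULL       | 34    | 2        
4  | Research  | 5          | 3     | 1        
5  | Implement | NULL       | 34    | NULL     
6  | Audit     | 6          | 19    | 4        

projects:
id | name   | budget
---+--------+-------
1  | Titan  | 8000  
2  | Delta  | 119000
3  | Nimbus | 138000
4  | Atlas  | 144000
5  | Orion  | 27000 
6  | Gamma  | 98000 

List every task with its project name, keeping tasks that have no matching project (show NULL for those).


LEFT JOIN keeps every row from tasks (the left table); where project_id has no match in projects, the project columns become NULL. Walk through each task:
  - task 1 (Deploy): project_id=6 -> matches Gamma
  - task 2 (Document): project_id=6 -> matches Gamma
  - task 3 (Migrate): project_id=NULL, no match -> kept with NULL
  - task 4 (Research): project_id=5 -> matches Orion
  - task 5 (Implement): project_id=NULL, no match -> kept with NULL
  - task 6 (Audit): project_id=6 -> matches Gamma
All 6 rows appear; 2 have NULL project.

SQL:
SELECT a.name, b.name AS project
FROM tasks a
LEFT JOIN projects b ON a.project_id = b.id

Result:
name      | project
----------+--------
Deploy    | Gamma  
Document  | Gamma  
Migrate   | NULL   
Research  | Orion  
Implement | NULL   
Audit     | Gamma  


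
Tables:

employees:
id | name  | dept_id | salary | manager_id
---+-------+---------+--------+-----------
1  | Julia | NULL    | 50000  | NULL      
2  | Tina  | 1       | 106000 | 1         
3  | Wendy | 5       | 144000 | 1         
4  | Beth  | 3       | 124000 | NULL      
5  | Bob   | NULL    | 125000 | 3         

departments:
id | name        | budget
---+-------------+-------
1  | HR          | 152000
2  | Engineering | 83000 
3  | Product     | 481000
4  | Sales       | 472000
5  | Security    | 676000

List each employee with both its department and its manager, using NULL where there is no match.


Two LEFT JOINs from the same base table employees: one to departments via dept_id, one to employees itself via manager_id. Both are LEFT so every employee is preserved.
Match against departments:
  - employee 1 (Julia): dept_id=NULL, no match -> kept with NULL
  - employee 2 (Tina): dept_id=1 -> matches HR
  - employee 3 (Wendy): dept_id=5 -> matches Security
  - employee 4 (Beth): dept_id=3 -> matches Product
  - employee 5 (Bob): dept_id=NULL, no match -> kept with NULL
Match against employees (self):
  - employee 1 (Julia): manager_id=NULL -> NULL
  - employee 2 (Tina): manager_id=1 -> Julia
  - employee 3 (Wendy): manager_id=1 -> Julia
  - employee 4 (Beth): manager_id=NULL -> NULL
  - employee 5 (Bob): manager_id=3 -> Wendy

SQL:
SELECT a.name, b.name AS department, c.name AS manager
FROM employees a
LEFT JOIN departments b ON a.dept_id = b.id
LEFT JOIN employees c ON a.manager_id = c.id

Result:
name  | department | manager
------+------------+--------
Julia | NULL       | NULL   
Tina  | HR         | Julia  
Wendy | Security   | Julia  
Beth  | Product    | NULL   
Bob   | NULL       | Wendy  


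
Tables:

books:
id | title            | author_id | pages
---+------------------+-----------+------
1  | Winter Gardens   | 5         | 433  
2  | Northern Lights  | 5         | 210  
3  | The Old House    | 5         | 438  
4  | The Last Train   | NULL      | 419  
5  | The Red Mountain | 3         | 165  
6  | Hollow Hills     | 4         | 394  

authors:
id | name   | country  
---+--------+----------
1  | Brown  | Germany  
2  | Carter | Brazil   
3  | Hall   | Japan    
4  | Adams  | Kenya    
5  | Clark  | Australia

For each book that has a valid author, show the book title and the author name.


INNER JOIN keeps only books rows whose author_id matches an id in authors. Walk through each book:
  - book 1 (Winter Gardens): author_id=5 -> matches Clark
  - book 2 (Northern Lights): author_id=5 -> matches Clark
  - book 3 (The Old House): author_id=5 -> matches Clark
  - book 4 (The Last Train): author_id=NULL, no match -> dropped
  - book 5 (The Red Mountain): author_id=3 -> matches Hall
  - book 6 (Hollow Hills): author_id=4 -> matches Adams
So 1 of 6 rows is dropped.

SQL:
SELECT a.title, b.name AS author
FROM books a
INNER JOIN authors b ON a.author_id = b.id

Result:
title            | author
-----------------+-------
Winter Gardens   | Clark 
Northern Lights  | Clark 
The Old House    | Clark 
The Red Mountain | Hall  
Hollow Hills     | Adams 


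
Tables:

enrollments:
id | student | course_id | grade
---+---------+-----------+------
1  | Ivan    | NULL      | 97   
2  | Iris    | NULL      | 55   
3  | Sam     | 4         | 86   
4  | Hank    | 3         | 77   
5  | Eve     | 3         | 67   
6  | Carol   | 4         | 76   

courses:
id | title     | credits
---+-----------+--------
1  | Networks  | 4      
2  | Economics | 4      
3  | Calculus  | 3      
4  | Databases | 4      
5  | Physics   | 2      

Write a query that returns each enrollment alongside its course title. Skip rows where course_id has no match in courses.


INNER JOIN keeps only enrollments rows whose course_id matches an id in courses. Walk through each enrollment:
  - enrollment 1 (Ivan): course_id=NULL, no match -> dropped
  - enrollment 2 (Iris): course_id=NULL, no match -> dropped
  - enrollment 3 (Sam): course_id=4 -> matches Databases
  - enrollment 4 (Hank): course_id=3 -> matches Calculus
  - enrollment 5 (Eve): course_id=3 -> matches Calculus
  - enrollment 6 (Carol): course_id=4 -> matches Databases
So 2 of 6 rows are dropped.

SQL:
SELECT a.student, b.title AS course
FROM enrollments a
INNER JOIN courses b ON a.course_id = b.id

Result:
student | course   
--------+----------
Sam     | Databases
Hank    | Calculus 
Eve     | Calculus 
Carol   | Databases


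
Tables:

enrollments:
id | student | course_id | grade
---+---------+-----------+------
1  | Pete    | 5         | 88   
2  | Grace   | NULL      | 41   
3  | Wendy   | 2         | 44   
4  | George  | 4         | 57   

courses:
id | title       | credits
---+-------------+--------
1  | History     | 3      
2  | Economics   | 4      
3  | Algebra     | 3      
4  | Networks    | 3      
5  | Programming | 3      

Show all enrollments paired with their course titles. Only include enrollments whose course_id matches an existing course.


INNER JOIN keeps only enrollments rows whose course_id matches an id in courses. Walk through each enrollment:
  - enrollment 1 (Pete): course_id=5 -> matches Programming
  - enrollment 2 (Grace): course_id=NULL, no match -> dropped
  - enrollment 3 (Wendy): course_id=2 -> matches Economics
  - enrollment 4 (George): course_id=4 -> matches Networks
So 1 of 4 rows is dropped.

SQL:
SELECT a.student, b.title AS course
FROM enrollments a
INNER JOIN courses b ON a.course_id = b.id

Result:
student | course     
--------+------------
Pete    | Programming
Wendy   | Economics  
George  | Networks   


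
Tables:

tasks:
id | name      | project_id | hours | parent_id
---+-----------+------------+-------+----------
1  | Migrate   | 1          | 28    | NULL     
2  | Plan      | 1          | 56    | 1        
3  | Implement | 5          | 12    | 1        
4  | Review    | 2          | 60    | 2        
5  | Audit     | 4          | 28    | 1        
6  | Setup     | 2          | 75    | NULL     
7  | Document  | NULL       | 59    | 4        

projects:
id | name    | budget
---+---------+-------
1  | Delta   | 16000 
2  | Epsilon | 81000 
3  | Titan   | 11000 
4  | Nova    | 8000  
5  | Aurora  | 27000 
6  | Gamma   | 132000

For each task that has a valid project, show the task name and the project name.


INNER JOIN keeps only tasks rows whose project_id matches an id in projects. Walk through each task:
  - task 1 (Migrate): project_id=1 -> matches Delta
  - task 2 (Plan): project_id=1 -> matches Delta
  - task 3 (Implement): project_id=5 -> matches Aurora
  - task 4 (Review): project_id=2 -> matches Epsilon
  - task 5 (Audit): project_id=4 -> matches Nova
  - task 6 (Setup): project_id=2 -> matches Epsilon
  - task 7 (Document): project_id=NULL, no match -> dropped
So 1 of 7 rows is dropped.

SQL:
SELECT a.name, b.name AS project
FROM tasks a
INNER JOIN projects b ON a.project_id = b.id

Result:
name      | project
----------+--------
Migrate   | Delta  
Plan      | Delta  
Implement | Aurora 
Review    | Epsilon
Audit     | Nova   
Setup     | Epsilon


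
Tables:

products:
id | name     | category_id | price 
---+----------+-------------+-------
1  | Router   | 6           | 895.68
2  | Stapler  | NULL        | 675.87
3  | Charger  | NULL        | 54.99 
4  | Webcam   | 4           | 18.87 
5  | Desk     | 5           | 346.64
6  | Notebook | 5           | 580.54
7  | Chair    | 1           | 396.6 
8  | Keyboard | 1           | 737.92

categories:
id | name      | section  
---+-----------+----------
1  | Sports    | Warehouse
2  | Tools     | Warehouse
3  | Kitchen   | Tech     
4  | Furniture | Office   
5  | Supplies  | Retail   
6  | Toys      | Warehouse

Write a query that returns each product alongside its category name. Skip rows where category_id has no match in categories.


INNER JOIN keeps only products rows whose category_id matches an id in categories. Walk through each product:
  - product 1 (Router): category_id=6 -> matches Toys
  - product 2 (Stapler): category_id=NULL, no match -> dropped
  - product 3 (Charger): category_id=NULL, no match -> dropped
  - product 4 (Webcam): category_id=4 -> matches Furniture
  - product 5 (Desk): category_id=5 -> matches Supplies
  - product 6 (Notebook): category_id=5 -> matches Supplies
  - product 7 (Chair): category_id=1 -> matches Sports
  - product 8 (Keyboard): category_id=1 -> matches Sports
So 2 of 8 rows are dropped.

SQL:
SELECT a.name, b.name AS category
FROM products a
INNER JOIN categories b ON a.category_id = b.id

Result:
name     | category 
---------+----------
Router   | Toys     
Webcam   | Furniture
Desk     | Supplies 
Notebook | Supplies 
Chair    | Sports   
Keyboard | Sports   


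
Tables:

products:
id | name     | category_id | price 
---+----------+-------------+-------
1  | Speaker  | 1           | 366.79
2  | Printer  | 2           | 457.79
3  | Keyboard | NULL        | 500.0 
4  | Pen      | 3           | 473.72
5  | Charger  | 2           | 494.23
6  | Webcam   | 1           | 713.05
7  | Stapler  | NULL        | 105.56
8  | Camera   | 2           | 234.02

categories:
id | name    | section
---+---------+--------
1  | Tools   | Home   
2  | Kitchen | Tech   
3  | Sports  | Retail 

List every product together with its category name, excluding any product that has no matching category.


INNER JOIN keeps only products rows whose category_id matches an id in categories. Walk through each product:
  - product 1 (Speaker): category_id=1 -> matches Tools
  - product 2 (Printer): category_id=2 -> matches Kitchen
  - product 3 (Keyboard): category_id=NULL, no match -> dropped
  - product 4 (Pen): category_id=3 -> matches Sports
  - product 5 (Charger): category_id=2 -> matches Kitchen
  - product 6 (Webcam): category_id=1 -> matches Tools
  - product 7 (Stapler): category_id=NULL, no match -> dropped
  - product 8 (Camera): category_id=2 -> matches Kitchen
So 2 of 8 rows are dropped.

SQL:
SELECT a.name, b.name AS category
FROM products a
INNER JOIN categories b ON a.category_id = b.id

Result:
name    | category
--------+---------
Speaker | Tools   
Printer | Kitchen 
Pen     | Sports  
Charger | Kitchen 
Webcam  | Tools   
Camera  | Kitchen 


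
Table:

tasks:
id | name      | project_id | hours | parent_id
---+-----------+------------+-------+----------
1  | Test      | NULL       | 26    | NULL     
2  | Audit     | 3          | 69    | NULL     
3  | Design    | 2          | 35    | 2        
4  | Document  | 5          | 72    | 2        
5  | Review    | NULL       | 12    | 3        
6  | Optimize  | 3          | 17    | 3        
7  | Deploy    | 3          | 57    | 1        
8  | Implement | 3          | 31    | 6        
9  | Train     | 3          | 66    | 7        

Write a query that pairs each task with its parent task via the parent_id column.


This is a self-join: tasks is joined to a second copy of itself, matching each row's parent_id to another row's id. Use LEFT JOIN so rows with parent_id=NULL are kept.
  - task 1 (Test): parent_id=NULL -> NULL
  - task 2 (Audit): parent_id=NULL -> NULL
  - task 3 (Design): parent_id=2 -> Audit
  - task 4 (Document): parent_id=2 -> Audit
  - task 5 (Review): parent_id=3 -> Design
  - task 6 (Optimize): parent_id=3 -> Design
  - task 7 (Deploy): parent_id=1 -> Test
  - task 8 (Implement): parent_id=6 -> Optimize
  - task 9 (Train): parent_id=7 -> Deploy

SQL:
SELECT a.name AS item, b.name AS parent
FROM tasks a
LEFT JOIN tasks b ON a.parent_id = b.id

Result:
item      | parent  
----------+---------
Test      | NULL    
Audit     | NULL    
Design    | Audit   
Document  | Audit   
Review    | Design  
Optimize  | Design  
Deploy    | Test    
Implement | Optimize
Train     | Deploy  


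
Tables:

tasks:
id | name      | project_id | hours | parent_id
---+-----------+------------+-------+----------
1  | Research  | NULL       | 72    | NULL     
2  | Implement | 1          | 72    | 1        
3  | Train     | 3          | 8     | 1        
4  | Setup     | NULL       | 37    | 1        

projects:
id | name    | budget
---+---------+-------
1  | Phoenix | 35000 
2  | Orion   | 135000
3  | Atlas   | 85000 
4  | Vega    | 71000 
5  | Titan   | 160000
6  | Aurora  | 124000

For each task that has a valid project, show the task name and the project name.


INNER JOIN keeps only tasks rows whose project_id matches an id in projects. Walk through each task:
  - task 1 (Research): project_id=NULL, no match -> dropped
  - task 2 (Implement): project_id=1 -> matches Phoenix
  - task 3 (Train): project_id=3 -> matches Atlas
  - task 4 (Setup): project_id=NULL, no match -> dropped
So 2 of 4 rows are dropped.

SQL:
SELECT a.name, b.name AS project
FROM tasks a
INNER JOIN projects b ON a.project_id = b.id

Result:
name      | project
----------+--------
Implement | Phoenix
Train     | Atlas  


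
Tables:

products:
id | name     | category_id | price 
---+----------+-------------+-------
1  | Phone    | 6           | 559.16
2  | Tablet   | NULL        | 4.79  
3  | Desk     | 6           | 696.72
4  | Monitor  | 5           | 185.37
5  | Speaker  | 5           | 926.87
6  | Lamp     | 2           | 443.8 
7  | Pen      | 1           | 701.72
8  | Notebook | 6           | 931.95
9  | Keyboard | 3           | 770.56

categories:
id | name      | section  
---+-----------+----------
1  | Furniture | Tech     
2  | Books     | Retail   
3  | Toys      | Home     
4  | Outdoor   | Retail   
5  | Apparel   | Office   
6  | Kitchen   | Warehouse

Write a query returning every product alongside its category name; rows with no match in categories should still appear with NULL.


LEFT JOIN keeps every row from products (the left table); where category_id has no match in categories, the category columns become NULL. Walk through each product:
  - product 1 (Phone): category_id=6 -> matches Kitchen
  - product 2 (Tablet): category_id=NULL, no match -> kept with NULL
  - product 3 (Desk): category_id=6 -> matches Kitchen
  - product 4 (Monitor): category_id=5 -> matches Apparel
  - product 5 (Speaker): category_id=5 -> matches Apparel
  - product 6 (Lamp): category_id=2 -> matches Books
  - product 7 (Pen): category_id=1 -> matches Furniture
  - product 8 (Notebook): category_id=6 -> matches Kitchen
  - product 9 (Keyboard): category_id=3 -> matches Toys
All 9 rows appear; 1 has NULL category.

SQL:
SELECT a.name, b.name AS category
FROM products a
LEFT JOIN categories b ON a.category_id = b.id

Result:
name     | category 
---------+----------
Phone    | Kitchen  
Tablet   | NULL     
Desk     | Kitchen  
Monitor  | Apparel  
Speaker  | Apparel  
Lamp     | Books    
Pen      | Furniture
Notebook | Kitchen  
Keyboard | Toys     


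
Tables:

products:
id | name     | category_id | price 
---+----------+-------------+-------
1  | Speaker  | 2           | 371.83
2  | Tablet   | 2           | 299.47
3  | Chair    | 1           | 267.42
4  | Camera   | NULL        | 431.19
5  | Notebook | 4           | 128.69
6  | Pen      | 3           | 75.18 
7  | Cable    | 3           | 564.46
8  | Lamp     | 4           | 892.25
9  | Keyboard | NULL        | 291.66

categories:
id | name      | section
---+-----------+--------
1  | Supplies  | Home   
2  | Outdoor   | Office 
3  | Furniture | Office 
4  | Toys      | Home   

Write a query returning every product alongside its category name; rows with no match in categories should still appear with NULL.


LEFT JOIN keeps every row from products (the left table); where category_id has no match in categories, the category columns become NULL. Walk through each product:
  - product 1 (Speaker): category_id=2 -> matches Outdoor
  - product 2 (Tablet): category_id=2 -> matches Outdoor
  - product 3 (Chair): category_id=1 -> matches Supplies
  - product 4 (Camera): category_id=NULL, no match -> kept with NULL
  - product 5 (Notebook): category_id=4 -> matches Toys
  - product 6 (Pen): category_id=3 -> matches Furniture
  - product 7 (Cable): category_id=3 -> matches Furniture
  - product 8 (Lamp): category_id=4 -> matches Toys
  - product 9 (Keyboard): category_id=NULL, no match -> kept with NULL
All 9 rows appear; 2 have NULL category.

SQL:
SELECT a.name, b.name AS category
FROM products a
LEFT JOIN categories b ON a.category_id = b.id

Result:
name     | category 
---------+----------
Speaker  | Outdoor  
Tablet   | Outdoor  
Chair    | Supplies 
Camera   | NULL     
Notebook | Toys     
Pen      | Furniture
Cable    | Furniture
Lamp     | Toys     
Keyboard | NULL     
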